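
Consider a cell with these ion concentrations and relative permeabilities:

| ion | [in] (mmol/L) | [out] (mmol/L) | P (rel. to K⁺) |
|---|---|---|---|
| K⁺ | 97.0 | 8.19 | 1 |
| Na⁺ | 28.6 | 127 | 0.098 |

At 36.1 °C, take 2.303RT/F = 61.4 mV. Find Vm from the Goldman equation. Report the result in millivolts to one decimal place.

-42.0 mV

Vm = 61.4 · log₁₀[(Σ P·[cation]ₒ + Σ P·[anion]ᵢ) / (Σ P·[cation]ᵢ + Σ P·[anion]ₒ)]
Numerator = 1×8.19 + 0.098×127 = 20.64
Denominator = 1×97.0 + 0.098×28.6 = 99.8
Vm = 61.4 · log₁₀(0.20677) = 61.4 × (-0.6845) = -42.03 mV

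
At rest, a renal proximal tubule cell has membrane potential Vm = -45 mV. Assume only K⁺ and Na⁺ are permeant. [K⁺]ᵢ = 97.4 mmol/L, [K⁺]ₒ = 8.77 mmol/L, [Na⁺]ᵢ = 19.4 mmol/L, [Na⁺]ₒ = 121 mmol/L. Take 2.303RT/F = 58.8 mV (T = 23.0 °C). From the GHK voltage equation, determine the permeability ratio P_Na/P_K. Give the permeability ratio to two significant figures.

0.068

Let α = P_Na/P_K. GHK: Vm = 58.8·log₁₀[(Kₒ + α·Naₒ)/(Kᵢ + α·Naᵢ)].
10^(Vm/58.8) = 10^(-45.0/58.8) = 0.17167
So 0.17167·(Kᵢ + α·Naᵢ) = Kₒ + α·Naₒ → α = (0.17167·97.4 − 8.77) / (121.0 − 0.17167·19.4)
α = (16.72 − 8.77) / (121.0 − 3.33) = 7.951/117.7 = 0.06757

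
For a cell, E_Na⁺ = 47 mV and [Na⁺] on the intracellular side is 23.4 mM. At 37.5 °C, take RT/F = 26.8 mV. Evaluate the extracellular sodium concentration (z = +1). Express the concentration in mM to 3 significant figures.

135 mM

Nernst: E = (26.8/1) · ln([out]/[in]), so ln([out]/[in]) = 47.0 × 1 / 26.8 = 1.7537.
[out]/[in] = e^(1.7537) = 5.776.
[out] = 5.776 × 23.4 = 135.2 mM.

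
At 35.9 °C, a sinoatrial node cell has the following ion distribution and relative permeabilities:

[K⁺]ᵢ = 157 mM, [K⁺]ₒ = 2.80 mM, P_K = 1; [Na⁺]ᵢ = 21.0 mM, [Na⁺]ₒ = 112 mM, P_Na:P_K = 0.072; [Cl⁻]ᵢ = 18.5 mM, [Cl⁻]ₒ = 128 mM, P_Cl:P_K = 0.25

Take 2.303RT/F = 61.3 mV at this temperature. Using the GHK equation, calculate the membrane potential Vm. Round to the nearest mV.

Vm = 61.3 · log₁₀[(Σ P·[cation]ₒ + Σ P·[anion]ᵢ) / (Σ P·[cation]ᵢ + Σ P·[anion]ₒ)]
Numerator = 1×2.80 + 0.072×112 + 0.25×18.5 = 15.49
Denominator = 1×157 + 0.072×21.0 + 0.25×128 = 190.5
Vm = 61.3 · log₁₀(0.081302) = 61.3 × (-1.0899) = -66.81 mV

-67 mV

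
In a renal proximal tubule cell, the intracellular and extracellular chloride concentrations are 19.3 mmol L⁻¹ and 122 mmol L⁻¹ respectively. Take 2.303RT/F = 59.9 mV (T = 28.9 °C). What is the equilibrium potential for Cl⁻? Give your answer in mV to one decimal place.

-48.0 mV

E = (59.9/z) · log₁₀([Cl⁻]_out/[Cl⁻]_in) with z = -1.
For an anion, dividing by z = -1 reverses the sign.
= (59.9/-1) · log₁₀(122/19.3) = -59.90 · log₁₀(6.321)
= -59.90 · (0.8008) = -47.97 mV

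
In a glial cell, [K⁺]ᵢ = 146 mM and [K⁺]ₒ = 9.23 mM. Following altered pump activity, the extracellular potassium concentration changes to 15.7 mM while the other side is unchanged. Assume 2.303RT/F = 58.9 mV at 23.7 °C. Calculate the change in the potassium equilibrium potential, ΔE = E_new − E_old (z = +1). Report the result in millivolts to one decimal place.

13.6 mV

E_old = (58.9/1)·log₁₀(9.23/146) = -70.63 mV
E_new = (58.9/1)·log₁₀(15.7/146) = -57.04 mV
ΔE = -57.04 − (-70.63) = 13.59 mV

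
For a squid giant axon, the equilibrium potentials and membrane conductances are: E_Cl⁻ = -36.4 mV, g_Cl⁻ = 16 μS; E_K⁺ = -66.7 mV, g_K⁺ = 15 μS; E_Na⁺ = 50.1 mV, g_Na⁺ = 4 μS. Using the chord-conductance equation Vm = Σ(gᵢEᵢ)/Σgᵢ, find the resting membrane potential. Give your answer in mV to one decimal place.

Σ gᵢEᵢ = 16·(-36.4) + 15·(-66.7) + 4·(50.1) = -1382.50
Σ gᵢ = 16 + 15 + 4 = 35
Vm = -1382.50 / 35 = -39.50 mV

-39.5 mV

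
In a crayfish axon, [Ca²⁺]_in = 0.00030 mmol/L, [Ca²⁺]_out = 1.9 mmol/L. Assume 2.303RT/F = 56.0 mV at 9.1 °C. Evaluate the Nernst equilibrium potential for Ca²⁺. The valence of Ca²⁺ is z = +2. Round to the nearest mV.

106 mV

E = (56.0/z) · log₁₀([Ca²⁺]_out/[Ca²⁺]_in) with z = +2.
= (56.0/2) · log₁₀(1.9/0.00030) = 28.00 · log₁₀(6333)
= 28.00 · (3.8016) = 106.45 mV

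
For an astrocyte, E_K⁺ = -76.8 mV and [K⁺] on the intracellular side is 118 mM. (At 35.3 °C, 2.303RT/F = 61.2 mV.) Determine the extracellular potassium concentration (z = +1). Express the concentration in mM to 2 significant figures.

Nernst: E = (61.2/1) · log₁₀([out]/[in]), so log₁₀([out]/[in]) = -76.8 × 1 / 61.2 = -1.2549.
[out]/[in] = 10^(-1.2549) = 0.0556.
[out] = 0.0556 × 118 = 6.561 mM.

6.6 mM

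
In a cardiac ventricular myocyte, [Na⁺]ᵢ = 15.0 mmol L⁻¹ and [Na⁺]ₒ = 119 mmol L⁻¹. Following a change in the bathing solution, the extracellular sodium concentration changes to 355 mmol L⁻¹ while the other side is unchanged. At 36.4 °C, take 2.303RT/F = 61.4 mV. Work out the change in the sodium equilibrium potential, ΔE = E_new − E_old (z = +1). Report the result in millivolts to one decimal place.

29.1 mV

E_old = (61.4/1)·log₁₀(119/15.0) = 55.23 mV
E_new = (61.4/1)·log₁₀(355/15.0) = 84.37 mV
ΔE = 84.37 − (55.23) = 29.15 mV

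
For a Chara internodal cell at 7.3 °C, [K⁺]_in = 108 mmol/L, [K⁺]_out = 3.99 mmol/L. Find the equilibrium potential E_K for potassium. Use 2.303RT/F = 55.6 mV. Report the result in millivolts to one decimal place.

-79.6 mV

E = (55.6/z) · log₁₀([K⁺]_out/[K⁺]_in) with z = +1.
= (55.6/1) · log₁₀(3.99/108) = 55.60 · log₁₀(0.03694)
= 55.60 · (-1.4325) = -79.64 mV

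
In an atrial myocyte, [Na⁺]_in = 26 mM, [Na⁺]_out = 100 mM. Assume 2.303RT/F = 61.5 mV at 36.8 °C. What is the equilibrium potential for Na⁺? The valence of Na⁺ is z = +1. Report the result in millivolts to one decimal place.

E = (61.5/z) · log₁₀([Na⁺]_out/[Na⁺]_in) with z = +1.
= (61.5/1) · log₁₀(100/26) = 61.50 · log₁₀(3.846)
= 61.50 · (0.5850) = 35.98 mV

36.0 mV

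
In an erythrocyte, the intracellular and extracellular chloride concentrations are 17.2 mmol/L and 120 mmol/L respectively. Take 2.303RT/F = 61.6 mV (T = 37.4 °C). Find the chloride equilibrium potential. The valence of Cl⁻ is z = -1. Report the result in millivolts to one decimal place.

E = (61.6/z) · log₁₀([Cl⁻]_out/[Cl⁻]_in) with z = -1.
For an anion, dividing by z = -1 reverses the sign.
= (61.6/-1) · log₁₀(120/17.2) = -61.60 · log₁₀(6.977)
= -61.60 · (0.8437) = -51.97 mV

-52.0 mV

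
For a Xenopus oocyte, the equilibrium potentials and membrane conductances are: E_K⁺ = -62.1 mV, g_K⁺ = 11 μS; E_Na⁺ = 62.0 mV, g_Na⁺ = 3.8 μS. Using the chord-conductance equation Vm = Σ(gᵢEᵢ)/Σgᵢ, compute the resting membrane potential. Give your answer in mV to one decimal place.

Σ gᵢEᵢ = 11·(-62.1) + 3.8·(62.0) = -447.50
Σ gᵢ = 11 + 3.8 = 14.8
Vm = -447.50 / 14.8 = -30.24 mV

-30.2 mV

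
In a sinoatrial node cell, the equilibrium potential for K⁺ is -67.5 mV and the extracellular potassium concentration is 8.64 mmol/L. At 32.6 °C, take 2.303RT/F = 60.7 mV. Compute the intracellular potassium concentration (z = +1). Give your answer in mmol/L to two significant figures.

Nernst: E = (60.7/1) · log₁₀([out]/[in]), so log₁₀([out]/[in]) = -67.5 × 1 / 60.7 = -1.1120.
[out]/[in] = 10^(-1.1120) = 0.07726.
[in] = 8.64 / 0.07726 = 111.8 mmol/L.

110 mmol/L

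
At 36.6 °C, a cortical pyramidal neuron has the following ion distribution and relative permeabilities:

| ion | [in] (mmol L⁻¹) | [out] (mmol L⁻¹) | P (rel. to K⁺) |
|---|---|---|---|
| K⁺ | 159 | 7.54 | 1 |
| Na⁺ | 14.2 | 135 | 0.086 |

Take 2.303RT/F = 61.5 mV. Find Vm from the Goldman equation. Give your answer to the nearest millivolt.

-57 mV

Vm = 61.5 · log₁₀[(Σ P·[cation]ₒ + Σ P·[anion]ᵢ) / (Σ P·[cation]ᵢ + Σ P·[anion]ₒ)]
Numerator = 1×7.54 + 0.086×135 = 19.15
Denominator = 1×159 + 0.086×14.2 = 160.2
Vm = 61.5 · log₁₀(0.11952) = 61.5 × (-0.9226) = -56.74 mV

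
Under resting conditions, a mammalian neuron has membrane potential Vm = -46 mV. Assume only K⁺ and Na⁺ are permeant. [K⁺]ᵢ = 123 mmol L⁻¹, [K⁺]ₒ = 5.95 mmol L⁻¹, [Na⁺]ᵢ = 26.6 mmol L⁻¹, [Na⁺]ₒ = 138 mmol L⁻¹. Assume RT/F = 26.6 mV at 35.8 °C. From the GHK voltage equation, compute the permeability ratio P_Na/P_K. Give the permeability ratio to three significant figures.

0.119

Let α = P_Na/P_K. GHK: Vm = 26.6·ln[(Kₒ + α·Naₒ)/(Kᵢ + α·Naᵢ)].
e^(Vm/26.6) = e^(-46.0/26.6) = 0.1774
So 0.1774·(Kᵢ + α·Naᵢ) = Kₒ + α·Naₒ → α = (0.1774·123.0 − 5.95) / (138.0 − 0.1774·26.6)
α = (21.82 − 5.95) / (138.0 − 4.719) = 15.87/133.3 = 0.1191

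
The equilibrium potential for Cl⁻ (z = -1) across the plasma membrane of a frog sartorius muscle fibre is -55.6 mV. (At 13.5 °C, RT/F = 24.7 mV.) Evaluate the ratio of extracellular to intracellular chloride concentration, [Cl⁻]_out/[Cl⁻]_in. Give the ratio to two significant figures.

9.5

ln([out]/[in]) = E·z/(24.7) = -55.6 × -1 / 24.7 = 2.2510
[out]/[in] = e^(2.2510) = 9.497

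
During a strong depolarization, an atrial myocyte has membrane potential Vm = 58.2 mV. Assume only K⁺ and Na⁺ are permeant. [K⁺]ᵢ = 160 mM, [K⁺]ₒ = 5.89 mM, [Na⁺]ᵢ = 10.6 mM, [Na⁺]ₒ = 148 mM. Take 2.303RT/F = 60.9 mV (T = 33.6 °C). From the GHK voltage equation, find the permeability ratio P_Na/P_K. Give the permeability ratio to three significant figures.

Let α = P_Na/P_K. GHK: Vm = 60.9·log₁₀[(Kₒ + α·Naₒ)/(Kᵢ + α·Naᵢ)].
10^(Vm/60.9) = 10^(58.2/60.9) = 9.0295
So 9.0295·(Kᵢ + α·Naᵢ) = Kₒ + α·Naₒ → α = (9.0295·160.0 − 5.89) / (148.0 − 9.0295·10.6)
α = (1445 − 5.89) / (148.0 − 95.71) = 1439/52.29 = 27.52

27.5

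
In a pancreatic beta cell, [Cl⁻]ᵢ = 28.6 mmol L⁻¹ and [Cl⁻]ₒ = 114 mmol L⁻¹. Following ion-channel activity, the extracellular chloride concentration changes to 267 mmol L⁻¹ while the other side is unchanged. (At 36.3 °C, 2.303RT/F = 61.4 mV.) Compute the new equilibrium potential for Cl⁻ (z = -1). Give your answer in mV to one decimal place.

-59.6 mV

After the shift: [Cl⁻]_out = 267, [Cl⁻]_in = 28.6 mmol L⁻¹.
E_new = (61.4/-1)·log₁₀(267/28.6) = -61.40 · (0.9701) = -59.57 mV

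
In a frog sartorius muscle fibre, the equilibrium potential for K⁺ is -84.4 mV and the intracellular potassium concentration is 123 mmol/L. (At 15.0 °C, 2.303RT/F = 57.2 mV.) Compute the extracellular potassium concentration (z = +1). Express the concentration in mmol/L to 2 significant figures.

Nernst: E = (57.2/1) · log₁₀([out]/[in]), so log₁₀([out]/[in]) = -84.4 × 1 / 57.2 = -1.4755.
[out]/[in] = 10^(-1.4755) = 0.03346.
[out] = 0.03346 × 123 = 4.115 mmol/L.

4.1 mmol/L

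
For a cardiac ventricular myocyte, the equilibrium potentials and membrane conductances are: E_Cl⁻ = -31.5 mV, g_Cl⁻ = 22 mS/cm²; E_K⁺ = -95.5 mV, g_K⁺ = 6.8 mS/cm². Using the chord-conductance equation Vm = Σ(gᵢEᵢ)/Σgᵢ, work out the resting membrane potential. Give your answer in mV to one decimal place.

-46.6 mV

Σ gᵢEᵢ = 22·(-31.5) + 6.8·(-95.5) = -1342.40
Σ gᵢ = 22 + 6.8 = 28.8
Vm = -1342.40 / 28.8 = -46.61 mV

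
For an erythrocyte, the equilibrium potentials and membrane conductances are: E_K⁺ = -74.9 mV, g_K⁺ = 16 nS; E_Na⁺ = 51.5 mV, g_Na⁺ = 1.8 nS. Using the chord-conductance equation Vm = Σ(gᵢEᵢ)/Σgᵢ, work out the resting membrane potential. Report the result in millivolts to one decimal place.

Σ gᵢEᵢ = 16·(-74.9) + 1.8·(51.5) = -1105.70
Σ gᵢ = 16 + 1.8 = 17.8
Vm = -1105.70 / 17.8 = -62.12 mV

-62.1 mV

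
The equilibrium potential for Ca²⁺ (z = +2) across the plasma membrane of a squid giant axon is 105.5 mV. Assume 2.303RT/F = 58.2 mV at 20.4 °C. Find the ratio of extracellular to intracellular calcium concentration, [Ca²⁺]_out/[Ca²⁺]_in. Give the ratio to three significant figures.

4220

log₁₀([out]/[in]) = E·z/(58.2) = 105.5 × 2 / 58.2 = 3.6254
[out]/[in] = 10^(3.6254) = 4221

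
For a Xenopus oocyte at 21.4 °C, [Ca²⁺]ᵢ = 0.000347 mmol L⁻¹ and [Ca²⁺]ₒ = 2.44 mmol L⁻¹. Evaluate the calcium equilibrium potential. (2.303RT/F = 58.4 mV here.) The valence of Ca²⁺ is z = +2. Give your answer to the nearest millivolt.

E = (58.4/z) · log₁₀([Ca²⁺]_out/[Ca²⁺]_in) with z = +2.
= (58.4/2) · log₁₀(2.44/0.000347) = 29.20 · log₁₀(7032)
= 29.20 · (3.8471) = 112.33 mV

112 mV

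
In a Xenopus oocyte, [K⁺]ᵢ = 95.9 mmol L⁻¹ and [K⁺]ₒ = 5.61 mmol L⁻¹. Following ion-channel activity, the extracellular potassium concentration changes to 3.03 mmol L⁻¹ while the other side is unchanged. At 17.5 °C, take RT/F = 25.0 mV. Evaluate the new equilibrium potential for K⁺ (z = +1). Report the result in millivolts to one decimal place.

-86.4 mV

After the shift: [K⁺]_out = 3.03, [K⁺]_in = 95.9 mmol L⁻¹.
E_new = (25.0/1)·ln(3.03/95.9) = 25.00 · (-3.4547) = -86.37 mV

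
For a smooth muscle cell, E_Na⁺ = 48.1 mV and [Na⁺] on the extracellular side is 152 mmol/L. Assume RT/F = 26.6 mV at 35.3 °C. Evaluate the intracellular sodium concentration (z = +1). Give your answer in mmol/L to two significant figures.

25 mmol/L

Nernst: E = (26.6/1) · ln([out]/[in]), so ln([out]/[in]) = 48.1 × 1 / 26.6 = 1.8083.
[out]/[in] = e^(1.8083) = 6.1.
[in] = 152 / 6.1 = 24.92 mmol/L.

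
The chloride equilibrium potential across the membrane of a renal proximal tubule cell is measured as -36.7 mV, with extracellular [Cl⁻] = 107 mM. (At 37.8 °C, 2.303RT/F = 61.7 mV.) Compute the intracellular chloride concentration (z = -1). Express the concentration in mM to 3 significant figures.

27.2 mM

Nernst: E = (61.7/-1) · log₁₀([out]/[in]), so log₁₀([out]/[in]) = -36.7 × -1 / 61.7 = 0.5948.
[out]/[in] = 10^(0.5948) = 3.934.
[in] = 107 / 3.934 = 27.2 mM.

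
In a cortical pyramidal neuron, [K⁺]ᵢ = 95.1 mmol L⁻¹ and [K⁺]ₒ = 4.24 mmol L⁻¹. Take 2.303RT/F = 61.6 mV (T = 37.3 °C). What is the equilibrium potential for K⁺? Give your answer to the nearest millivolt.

E = (61.6/z) · log₁₀([K⁺]_out/[K⁺]_in) with z = +1.
= (61.6/1) · log₁₀(4.24/95.1) = 61.60 · log₁₀(0.04458)
= 61.60 · (-1.3508) = -83.21 mV

-83 mV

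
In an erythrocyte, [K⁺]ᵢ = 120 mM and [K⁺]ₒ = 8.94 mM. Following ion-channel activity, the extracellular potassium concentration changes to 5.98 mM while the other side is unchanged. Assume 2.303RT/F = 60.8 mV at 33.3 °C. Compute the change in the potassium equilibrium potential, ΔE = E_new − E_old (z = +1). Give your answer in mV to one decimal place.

E_old = (60.8/1)·log₁₀(8.94/120) = -68.57 mV
E_new = (60.8/1)·log₁₀(5.98/120) = -79.19 mV
ΔE = -79.19 − (-68.57) = -10.62 mV

-10.6 mV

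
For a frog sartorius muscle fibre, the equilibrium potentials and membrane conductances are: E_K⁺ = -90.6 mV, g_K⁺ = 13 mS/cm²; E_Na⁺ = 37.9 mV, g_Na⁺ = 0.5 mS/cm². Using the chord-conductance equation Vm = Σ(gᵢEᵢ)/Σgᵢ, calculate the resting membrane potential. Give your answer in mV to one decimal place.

-85.8 mV

Σ gᵢEᵢ = 13·(-90.6) + 0.5·(37.9) = -1158.85
Σ gᵢ = 13 + 0.5 = 13.5
Vm = -1158.85 / 13.5 = -85.84 mV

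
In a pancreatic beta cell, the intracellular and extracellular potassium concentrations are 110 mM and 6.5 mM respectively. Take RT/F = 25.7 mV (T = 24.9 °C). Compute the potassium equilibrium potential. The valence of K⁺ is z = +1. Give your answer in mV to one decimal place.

-72.7 mV

E = (25.7/z) · ln([K⁺]_out/[K⁺]_in) with z = +1.
= (25.7/1) · ln(6.5/110) = 25.70 · ln(0.05909)
= 25.70 · (-2.8287) = -72.70 mV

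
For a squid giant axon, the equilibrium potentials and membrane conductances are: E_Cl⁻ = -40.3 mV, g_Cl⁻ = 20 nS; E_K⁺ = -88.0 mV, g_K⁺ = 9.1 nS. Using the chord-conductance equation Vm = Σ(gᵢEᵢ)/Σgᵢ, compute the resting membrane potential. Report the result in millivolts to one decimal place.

-55.2 mV

Σ gᵢEᵢ = 20·(-40.3) + 9.1·(-88.0) = -1606.80
Σ gᵢ = 20 + 9.1 = 29.1
Vm = -1606.80 / 29.1 = -55.22 mV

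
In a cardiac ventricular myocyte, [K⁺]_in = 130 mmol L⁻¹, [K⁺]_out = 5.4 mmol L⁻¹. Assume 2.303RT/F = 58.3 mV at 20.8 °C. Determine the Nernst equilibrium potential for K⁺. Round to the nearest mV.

-81 mV

E = (58.3/z) · log₁₀([K⁺]_out/[K⁺]_in) with z = +1.
= (58.3/1) · log₁₀(5.4/130) = 58.30 · log₁₀(0.04154)
= 58.30 · (-1.3815) = -80.54 mV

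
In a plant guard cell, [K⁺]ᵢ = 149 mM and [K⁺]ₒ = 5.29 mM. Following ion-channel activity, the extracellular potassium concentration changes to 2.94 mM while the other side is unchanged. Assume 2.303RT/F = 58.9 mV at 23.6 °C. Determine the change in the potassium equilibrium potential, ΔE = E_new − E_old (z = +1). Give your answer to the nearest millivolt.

-15 mV

E_old = (58.9/1)·log₁₀(5.29/149) = -85.39 mV
E_new = (58.9/1)·log₁₀(2.94/149) = -100.42 mV
ΔE = -100.42 − (-85.39) = -15.03 mV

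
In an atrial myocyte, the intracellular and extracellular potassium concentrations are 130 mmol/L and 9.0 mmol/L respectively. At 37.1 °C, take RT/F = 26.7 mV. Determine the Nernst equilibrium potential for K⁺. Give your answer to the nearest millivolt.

-71 mV

E = (26.7/z) · ln([K⁺]_out/[K⁺]_in) with z = +1.
= (26.7/1) · ln(9.0/130) = 26.70 · ln(0.06923)
= 26.70 · (-2.6703) = -71.30 mV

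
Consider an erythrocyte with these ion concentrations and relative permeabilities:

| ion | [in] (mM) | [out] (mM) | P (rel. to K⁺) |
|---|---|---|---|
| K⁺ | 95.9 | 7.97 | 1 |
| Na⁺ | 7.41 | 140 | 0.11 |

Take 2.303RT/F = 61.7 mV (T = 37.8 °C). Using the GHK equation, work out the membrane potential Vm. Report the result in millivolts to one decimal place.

-38.1 mV

Vm = 61.7 · log₁₀[(Σ P·[cation]ₒ + Σ P·[anion]ᵢ) / (Σ P·[cation]ᵢ + Σ P·[anion]ₒ)]
Numerator = 1×7.97 + 0.11×140 = 23.37
Denominator = 1×95.9 + 0.11×7.41 = 96.72
Vm = 61.7 · log₁₀(0.24164) = 61.7 × (-0.6168) = -38.06 mV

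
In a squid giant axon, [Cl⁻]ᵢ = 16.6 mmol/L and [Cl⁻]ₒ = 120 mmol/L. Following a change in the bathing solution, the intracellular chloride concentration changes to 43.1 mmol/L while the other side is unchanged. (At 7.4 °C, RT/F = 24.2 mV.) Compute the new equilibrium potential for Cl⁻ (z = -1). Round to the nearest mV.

After the shift: [Cl⁻]_out = 120, [Cl⁻]_in = 43.1 mmol/L.
E_new = (24.2/-1)·ln(120/43.1) = -24.20 · (1.0240) = -24.78 mV

-25 mV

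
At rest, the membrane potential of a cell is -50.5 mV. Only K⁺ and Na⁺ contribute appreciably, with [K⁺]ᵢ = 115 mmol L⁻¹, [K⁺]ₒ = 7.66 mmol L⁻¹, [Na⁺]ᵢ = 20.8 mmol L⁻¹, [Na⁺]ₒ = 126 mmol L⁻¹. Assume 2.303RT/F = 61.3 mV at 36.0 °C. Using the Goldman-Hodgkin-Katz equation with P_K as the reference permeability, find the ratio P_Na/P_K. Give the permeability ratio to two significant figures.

0.078

Let α = P_Na/P_K. GHK: Vm = 61.3·log₁₀[(Kₒ + α·Naₒ)/(Kᵢ + α·Naᵢ)].
10^(Vm/61.3) = 10^(-50.5/61.3) = 0.15003
So 0.15003·(Kᵢ + α·Naᵢ) = Kₒ + α·Naₒ → α = (0.15003·115.0 − 7.66) / (126.0 − 0.15003·20.8)
α = (17.25 − 7.66) / (126.0 − 3.121) = 9.594/122.9 = 0.07807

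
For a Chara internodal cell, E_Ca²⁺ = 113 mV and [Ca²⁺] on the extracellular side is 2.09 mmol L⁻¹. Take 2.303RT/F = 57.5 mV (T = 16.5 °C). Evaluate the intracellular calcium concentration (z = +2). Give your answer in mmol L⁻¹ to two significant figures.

Nernst: E = (57.5/2) · log₁₀([out]/[in]), so log₁₀([out]/[in]) = 113.0 × 2 / 57.5 = 3.9304.
[out]/[in] = 10^(3.9304) = 8520.
[in] = 2.09 / 8520 = 0.0002453 mmol L⁻¹.

0.00025 mmol L⁻¹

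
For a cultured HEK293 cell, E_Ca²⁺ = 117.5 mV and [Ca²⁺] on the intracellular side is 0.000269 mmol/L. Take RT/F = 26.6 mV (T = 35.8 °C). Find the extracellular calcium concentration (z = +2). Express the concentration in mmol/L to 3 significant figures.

Nernst: E = (26.6/2) · ln([out]/[in]), so ln([out]/[in]) = 117.5 × 2 / 26.6 = 8.8346.
[out]/[in] = e^(8.8346) = 6868.
[out] = 6868 × 0.000269 = 1.847 mmol/L.

1.85 mmol/L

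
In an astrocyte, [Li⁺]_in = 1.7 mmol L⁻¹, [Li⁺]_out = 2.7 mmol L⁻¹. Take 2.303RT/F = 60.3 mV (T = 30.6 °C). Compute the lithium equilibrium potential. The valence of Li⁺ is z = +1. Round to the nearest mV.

12 mV

E = (60.3/z) · log₁₀([Li⁺]_out/[Li⁺]_in) with z = +1.
= (60.3/1) · log₁₀(2.7/1.7) = 60.30 · log₁₀(1.588)
= 60.30 · (0.2009) = 12.12 mV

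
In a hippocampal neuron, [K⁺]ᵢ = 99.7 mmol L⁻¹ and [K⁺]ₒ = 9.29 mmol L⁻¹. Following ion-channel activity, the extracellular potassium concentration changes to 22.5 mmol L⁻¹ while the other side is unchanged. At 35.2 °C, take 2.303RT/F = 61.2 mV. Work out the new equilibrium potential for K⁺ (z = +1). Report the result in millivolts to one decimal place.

After the shift: [K⁺]_out = 22.5, [K⁺]_in = 99.7 mmol L⁻¹.
E_new = (61.2/1)·log₁₀(22.5/99.7) = 61.20 · (-0.6465) = -39.57 mV

-39.6 mV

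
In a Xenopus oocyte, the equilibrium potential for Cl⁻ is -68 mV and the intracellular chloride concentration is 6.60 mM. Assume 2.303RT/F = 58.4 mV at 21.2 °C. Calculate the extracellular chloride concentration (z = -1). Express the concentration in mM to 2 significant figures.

96 mM

Nernst: E = (58.4/-1) · log₁₀([out]/[in]), so log₁₀([out]/[in]) = -68.0 × -1 / 58.4 = 1.1644.
[out]/[in] = 10^(1.1644) = 14.6.
[out] = 14.6 × 6.60 = 96.37 mM.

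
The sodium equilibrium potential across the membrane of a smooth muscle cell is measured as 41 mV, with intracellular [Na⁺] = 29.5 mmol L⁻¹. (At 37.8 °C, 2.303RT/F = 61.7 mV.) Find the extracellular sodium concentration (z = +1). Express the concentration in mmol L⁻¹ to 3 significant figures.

136 mmol L⁻¹

Nernst: E = (61.7/1) · log₁₀([out]/[in]), so log₁₀([out]/[in]) = 41.0 × 1 / 61.7 = 0.6645.
[out]/[in] = 10^(0.6645) = 4.619.
[out] = 4.619 × 29.5 = 136.2 mmol L⁻¹.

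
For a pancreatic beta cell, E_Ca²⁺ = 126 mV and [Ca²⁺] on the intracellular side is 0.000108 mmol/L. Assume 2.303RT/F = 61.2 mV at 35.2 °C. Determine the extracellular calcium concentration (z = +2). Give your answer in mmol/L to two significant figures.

1.4 mmol/L

Nernst: E = (61.2/2) · log₁₀([out]/[in]), so log₁₀([out]/[in]) = 126.0 × 2 / 61.2 = 4.1176.
[out]/[in] = 10^(4.1176) = 1.311e+04.
[out] = 1.311e+04 × 0.000108 = 1.416 mmol/L.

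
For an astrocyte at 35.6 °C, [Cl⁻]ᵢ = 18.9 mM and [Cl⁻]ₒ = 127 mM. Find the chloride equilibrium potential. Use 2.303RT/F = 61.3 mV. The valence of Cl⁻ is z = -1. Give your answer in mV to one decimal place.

-50.7 mV

E = (61.3/z) · log₁₀([Cl⁻]_out/[Cl⁻]_in) with z = -1.
For an anion, dividing by z = -1 reverses the sign.
= (61.3/-1) · log₁₀(127/18.9) = -61.30 · log₁₀(6.72)
= -61.30 · (0.8273) = -50.72 mV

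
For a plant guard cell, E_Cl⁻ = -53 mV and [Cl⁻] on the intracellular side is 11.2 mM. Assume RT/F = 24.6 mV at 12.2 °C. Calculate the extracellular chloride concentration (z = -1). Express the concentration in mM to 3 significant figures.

Nernst: E = (24.6/-1) · ln([out]/[in]), so ln([out]/[in]) = -53.0 × -1 / 24.6 = 2.1545.
[out]/[in] = e^(2.1545) = 8.623.
[out] = 8.623 × 11.2 = 96.58 mM.

96.6 mM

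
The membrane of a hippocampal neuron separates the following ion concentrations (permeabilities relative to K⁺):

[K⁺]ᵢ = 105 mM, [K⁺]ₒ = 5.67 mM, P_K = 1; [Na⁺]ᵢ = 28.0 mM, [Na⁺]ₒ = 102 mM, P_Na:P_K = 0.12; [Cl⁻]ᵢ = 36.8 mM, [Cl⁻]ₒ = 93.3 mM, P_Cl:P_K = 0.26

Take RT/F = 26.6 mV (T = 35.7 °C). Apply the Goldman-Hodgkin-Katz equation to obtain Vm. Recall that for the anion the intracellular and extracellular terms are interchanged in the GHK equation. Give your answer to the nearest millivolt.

Vm = 26.6 · ln[(Σ P·[cation]ₒ + Σ P·[anion]ᵢ) / (Σ P·[cation]ᵢ + Σ P·[anion]ₒ)]
Numerator = 1×5.67 + 0.12×102 + 0.26×36.8 = 27.48
Denominator = 1×105 + 0.12×28.0 + 0.26×93.3 = 132.6
Vm = 26.6 · ln(0.2072) = 26.6 × (-1.5741) = -41.87 mV

-42 mV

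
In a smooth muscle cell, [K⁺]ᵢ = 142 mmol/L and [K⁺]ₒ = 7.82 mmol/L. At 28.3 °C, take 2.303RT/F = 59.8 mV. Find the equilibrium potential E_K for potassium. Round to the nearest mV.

E = (59.8/z) · log₁₀([K⁺]_out/[K⁺]_in) with z = +1.
= (59.8/1) · log₁₀(7.82/142) = 59.80 · log₁₀(0.05507)
= 59.80 · (-1.2591) = -75.29 mV

-75 mV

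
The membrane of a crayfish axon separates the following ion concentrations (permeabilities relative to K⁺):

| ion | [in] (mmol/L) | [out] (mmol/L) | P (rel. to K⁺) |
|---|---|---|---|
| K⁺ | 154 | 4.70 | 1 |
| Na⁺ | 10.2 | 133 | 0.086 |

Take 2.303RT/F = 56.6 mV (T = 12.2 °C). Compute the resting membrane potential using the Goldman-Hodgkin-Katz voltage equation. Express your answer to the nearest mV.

-56 mV

Vm = 56.6 · log₁₀[(Σ P·[cation]ₒ + Σ P·[anion]ᵢ) / (Σ P·[cation]ᵢ + Σ P·[anion]ₒ)]
Numerator = 1×4.70 + 0.086×133 = 16.14
Denominator = 1×154 + 0.086×10.2 = 154.9
Vm = 56.6 · log₁₀(0.1042) = 56.6 × (-0.9821) = -55.59 mV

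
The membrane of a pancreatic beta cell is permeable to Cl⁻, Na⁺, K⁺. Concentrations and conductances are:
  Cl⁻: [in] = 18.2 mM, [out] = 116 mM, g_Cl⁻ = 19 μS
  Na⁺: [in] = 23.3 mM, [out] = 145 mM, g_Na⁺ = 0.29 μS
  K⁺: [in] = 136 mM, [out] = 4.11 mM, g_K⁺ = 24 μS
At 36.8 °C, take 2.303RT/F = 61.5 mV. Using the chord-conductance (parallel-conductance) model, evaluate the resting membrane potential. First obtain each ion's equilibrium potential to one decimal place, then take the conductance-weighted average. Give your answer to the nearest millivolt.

-73 mV

E_Cl⁻ = (61.5/-1)·log₁₀(116/18.2) = -49.5 mV
E_Na⁺ = (61.5/1)·log₁₀(145/23.3) = 48.8 mV
E_K⁺ = (61.5/1)·log₁₀(4.11/136) = -93.5 mV
Vm = (Σ gᵢEᵢ)/(Σ gᵢ) = (19·-49.5 + 0.29·48.8 + 24·-93.5) / (19 + 0.29 + 24)
= -3170.35 / 43.29 = -73.24 mV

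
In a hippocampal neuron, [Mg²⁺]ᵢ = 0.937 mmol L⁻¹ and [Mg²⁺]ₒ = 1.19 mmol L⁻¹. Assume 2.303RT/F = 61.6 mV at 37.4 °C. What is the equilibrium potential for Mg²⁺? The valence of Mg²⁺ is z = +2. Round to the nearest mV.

E = (61.6/z) · log₁₀([Mg²⁺]_out/[Mg²⁺]_in) with z = +2.
= (61.6/2) · log₁₀(1.19/0.937) = 30.80 · log₁₀(1.27)
= 30.80 · (0.1038) = 3.20 mV

3 mV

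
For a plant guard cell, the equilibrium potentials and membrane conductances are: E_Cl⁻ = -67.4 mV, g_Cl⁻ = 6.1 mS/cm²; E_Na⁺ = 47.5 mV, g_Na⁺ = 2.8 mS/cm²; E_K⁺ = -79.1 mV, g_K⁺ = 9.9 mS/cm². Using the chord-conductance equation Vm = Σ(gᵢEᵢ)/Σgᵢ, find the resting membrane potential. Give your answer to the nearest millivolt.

Σ gᵢEᵢ = 6.1·(-67.4) + 2.8·(47.5) + 9.9·(-79.1) = -1061.23
Σ gᵢ = 6.1 + 2.8 + 9.9 = 18.8
Vm = -1061.23 / 18.8 = -56.45 mV

-56 mV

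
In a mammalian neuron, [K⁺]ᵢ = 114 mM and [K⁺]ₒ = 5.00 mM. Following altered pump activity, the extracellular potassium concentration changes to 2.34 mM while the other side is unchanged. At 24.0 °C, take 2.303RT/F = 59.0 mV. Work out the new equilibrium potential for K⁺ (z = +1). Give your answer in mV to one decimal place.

After the shift: [K⁺]_out = 2.34, [K⁺]_in = 114 mM.
E_new = (59.0/1)·log₁₀(2.34/114) = 59.00 · (-1.6877) = -99.57 mV

-99.6 mV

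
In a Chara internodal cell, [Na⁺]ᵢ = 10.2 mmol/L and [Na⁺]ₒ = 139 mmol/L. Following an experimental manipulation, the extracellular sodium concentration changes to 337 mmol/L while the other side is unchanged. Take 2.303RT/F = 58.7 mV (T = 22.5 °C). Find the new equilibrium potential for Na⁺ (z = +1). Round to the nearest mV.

After the shift: [Na⁺]_out = 337, [Na⁺]_in = 10.2 mmol/L.
E_new = (58.7/1)·log₁₀(337/10.2) = 58.70 · (1.5190) = 89.17 mV

89 mV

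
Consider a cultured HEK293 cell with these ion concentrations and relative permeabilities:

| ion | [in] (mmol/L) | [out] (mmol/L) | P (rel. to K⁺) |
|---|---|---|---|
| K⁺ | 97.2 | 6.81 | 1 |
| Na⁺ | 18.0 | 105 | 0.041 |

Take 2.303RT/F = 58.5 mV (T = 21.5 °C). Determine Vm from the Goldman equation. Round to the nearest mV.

Vm = 58.5 · log₁₀[(Σ P·[cation]ₒ + Σ P·[anion]ᵢ) / (Σ P·[cation]ᵢ + Σ P·[anion]ₒ)]
Numerator = 1×6.81 + 0.041×105 = 11.12
Denominator = 1×97.2 + 0.041×18.0 = 97.94
Vm = 58.5 · log₁₀(0.11349) = 58.5 × (-0.9450) = -55.28 mV

-55 mV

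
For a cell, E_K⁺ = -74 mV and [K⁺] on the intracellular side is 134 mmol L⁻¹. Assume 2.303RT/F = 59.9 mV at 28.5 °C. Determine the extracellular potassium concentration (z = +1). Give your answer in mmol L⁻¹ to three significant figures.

Nernst: E = (59.9/1) · log₁₀([out]/[in]), so log₁₀([out]/[in]) = -74.0 × 1 / 59.9 = -1.2354.
[out]/[in] = 10^(-1.2354) = 0.05816.
[out] = 0.05816 × 134 = 7.793 mmol L⁻¹.

7.79 mmol L⁻¹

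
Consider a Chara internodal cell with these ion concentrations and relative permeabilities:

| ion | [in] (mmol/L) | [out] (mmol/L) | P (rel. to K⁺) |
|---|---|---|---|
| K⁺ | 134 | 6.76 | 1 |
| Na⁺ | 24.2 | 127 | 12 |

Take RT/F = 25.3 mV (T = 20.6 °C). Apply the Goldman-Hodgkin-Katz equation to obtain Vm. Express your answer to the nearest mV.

32 mV

Vm = 25.3 · ln[(Σ P·[cation]ₒ + Σ P·[anion]ᵢ) / (Σ P·[cation]ᵢ + Σ P·[anion]ₒ)]
Numerator = 1×6.76 + 12×127 = 1531
Denominator = 1×134 + 12×24.2 = 424.4
Vm = 25.3 · ln(3.6069) = 25.3 × (1.2828) = 32.46 mV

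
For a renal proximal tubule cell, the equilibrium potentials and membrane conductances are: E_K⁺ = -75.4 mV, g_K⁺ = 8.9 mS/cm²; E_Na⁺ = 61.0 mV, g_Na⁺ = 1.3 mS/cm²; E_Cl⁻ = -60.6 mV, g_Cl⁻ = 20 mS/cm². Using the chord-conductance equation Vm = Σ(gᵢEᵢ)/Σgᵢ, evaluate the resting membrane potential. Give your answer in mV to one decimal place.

Σ gᵢEᵢ = 8.9·(-75.4) + 1.3·(61.0) + 20·(-60.6) = -1803.76
Σ gᵢ = 8.9 + 1.3 + 20 = 30.2
Vm = -1803.76 / 30.2 = -59.73 mV

-59.7 mV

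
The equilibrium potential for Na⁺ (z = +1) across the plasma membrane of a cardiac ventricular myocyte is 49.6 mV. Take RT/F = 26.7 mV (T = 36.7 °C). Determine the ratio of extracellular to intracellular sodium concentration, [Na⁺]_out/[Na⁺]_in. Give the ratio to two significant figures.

6.4

ln([out]/[in]) = E·z/(26.7) = 49.6 × 1 / 26.7 = 1.8577
[out]/[in] = e^(1.8577) = 6.409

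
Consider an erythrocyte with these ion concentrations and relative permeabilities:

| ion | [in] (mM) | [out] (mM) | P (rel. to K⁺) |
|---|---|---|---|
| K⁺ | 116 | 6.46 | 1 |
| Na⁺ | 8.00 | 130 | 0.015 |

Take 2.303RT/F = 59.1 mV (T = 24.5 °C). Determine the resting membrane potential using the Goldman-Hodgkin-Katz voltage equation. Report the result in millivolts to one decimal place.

Vm = 59.1 · log₁₀[(Σ P·[cation]ₒ + Σ P·[anion]ᵢ) / (Σ P·[cation]ᵢ + Σ P·[anion]ₒ)]
Numerator = 1×6.46 + 0.015×130 = 8.41
Denominator = 1×116 + 0.015×8.00 = 116.1
Vm = 59.1 · log₁₀(0.072425) = 59.1 × (-1.1401) = -67.38 mV

-67.4 mV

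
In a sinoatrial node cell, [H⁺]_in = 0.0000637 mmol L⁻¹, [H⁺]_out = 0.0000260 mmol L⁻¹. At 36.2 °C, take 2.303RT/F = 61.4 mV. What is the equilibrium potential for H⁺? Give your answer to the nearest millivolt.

-24 mV

E = (61.4/z) · log₁₀([H⁺]_out/[H⁺]_in) with z = +1.
= (61.4/1) · log₁₀(0.0000260/0.0000637) = 61.40 · log₁₀(0.4082)
= 61.40 · (-0.3892) = -23.89 mV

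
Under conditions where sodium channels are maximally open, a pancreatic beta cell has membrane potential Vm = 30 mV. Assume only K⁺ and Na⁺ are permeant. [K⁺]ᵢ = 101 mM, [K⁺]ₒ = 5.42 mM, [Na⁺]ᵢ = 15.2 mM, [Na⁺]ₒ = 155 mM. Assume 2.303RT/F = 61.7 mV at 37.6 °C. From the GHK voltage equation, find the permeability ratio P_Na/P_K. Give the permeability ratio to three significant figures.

2.80

Let α = P_Na/P_K. GHK: Vm = 61.7·log₁₀[(Kₒ + α·Naₒ)/(Kᵢ + α·Naᵢ)].
10^(Vm/61.7) = 10^(30.0/61.7) = 3.0635
So 3.0635·(Kᵢ + α·Naᵢ) = Kₒ + α·Naₒ → α = (3.0635·101.0 − 5.42) / (155.0 − 3.0635·15.2)
α = (309.4 − 5.42) / (155.0 − 46.57) = 304/108.4 = 2.804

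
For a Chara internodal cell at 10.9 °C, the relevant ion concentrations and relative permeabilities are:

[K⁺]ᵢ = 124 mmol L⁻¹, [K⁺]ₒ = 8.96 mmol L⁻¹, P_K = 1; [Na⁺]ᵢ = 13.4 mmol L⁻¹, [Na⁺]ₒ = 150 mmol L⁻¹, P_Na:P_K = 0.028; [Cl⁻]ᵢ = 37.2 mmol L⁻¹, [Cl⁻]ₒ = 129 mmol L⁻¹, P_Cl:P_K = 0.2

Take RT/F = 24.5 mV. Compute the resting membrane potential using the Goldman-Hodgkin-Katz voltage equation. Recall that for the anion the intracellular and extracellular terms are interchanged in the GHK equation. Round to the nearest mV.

Vm = 24.5 · ln[(Σ P·[cation]ₒ + Σ P·[anion]ᵢ) / (Σ P·[cation]ᵢ + Σ P·[anion]ₒ)]
Numerator = 1×8.96 + 0.028×150 + 0.2×37.2 = 20.6
Denominator = 1×124 + 0.028×13.4 + 0.2×129 = 150.2
Vm = 24.5 · ln(0.13717) = 24.5 × (-1.9865) = -48.67 mV

-49 mV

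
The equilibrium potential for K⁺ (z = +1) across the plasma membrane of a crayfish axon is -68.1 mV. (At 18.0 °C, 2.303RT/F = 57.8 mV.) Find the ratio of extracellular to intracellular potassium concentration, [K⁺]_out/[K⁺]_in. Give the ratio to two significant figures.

0.066

log₁₀([out]/[in]) = E·z/(57.8) = -68.1 × 1 / 57.8 = -1.1782
[out]/[in] = 10^(-1.1782) = 0.06634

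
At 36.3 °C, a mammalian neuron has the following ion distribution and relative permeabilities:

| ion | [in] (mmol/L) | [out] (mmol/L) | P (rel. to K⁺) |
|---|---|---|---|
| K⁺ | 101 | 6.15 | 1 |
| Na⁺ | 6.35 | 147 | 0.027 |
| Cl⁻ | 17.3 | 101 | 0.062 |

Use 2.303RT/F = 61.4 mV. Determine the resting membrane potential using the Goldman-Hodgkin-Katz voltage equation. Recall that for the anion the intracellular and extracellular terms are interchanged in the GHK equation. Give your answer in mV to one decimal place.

-60.3 mV

Vm = 61.4 · log₁₀[(Σ P·[cation]ₒ + Σ P·[anion]ᵢ) / (Σ P·[cation]ᵢ + Σ P·[anion]ₒ)]
Numerator = 1×6.15 + 0.027×147 + 0.062×17.3 = 11.19
Denominator = 1×101 + 0.027×6.35 + 0.062×101 = 107.4
Vm = 61.4 · log₁₀(0.10417) = 61.4 × (-0.9822) = -60.31 mV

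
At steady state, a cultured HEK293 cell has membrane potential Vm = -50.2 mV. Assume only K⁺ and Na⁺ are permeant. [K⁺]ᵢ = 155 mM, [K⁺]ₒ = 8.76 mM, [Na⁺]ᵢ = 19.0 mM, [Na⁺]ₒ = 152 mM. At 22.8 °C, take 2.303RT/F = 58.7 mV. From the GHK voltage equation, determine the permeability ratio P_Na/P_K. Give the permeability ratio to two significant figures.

Let α = P_Na/P_K. GHK: Vm = 58.7·log₁₀[(Kₒ + α·Naₒ)/(Kᵢ + α·Naᵢ)].
10^(Vm/58.7) = 10^(-50.2/58.7) = 0.13957
So 0.13957·(Kᵢ + α·Naᵢ) = Kₒ + α·Naₒ → α = (0.13957·155.0 − 8.76) / (152.0 − 0.13957·19.0)
α = (21.63 − 8.76) / (152.0 − 2.652) = 12.87/149.3 = 0.0862

0.086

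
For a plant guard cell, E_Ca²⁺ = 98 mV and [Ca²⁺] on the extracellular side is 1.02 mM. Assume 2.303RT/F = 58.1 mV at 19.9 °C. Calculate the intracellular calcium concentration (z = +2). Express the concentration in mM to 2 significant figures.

0.00043 mM

Nernst: E = (58.1/2) · log₁₀([out]/[in]), so log₁₀([out]/[in]) = 98.0 × 2 / 58.1 = 3.3735.
[out]/[in] = 10^(3.3735) = 2363.
[in] = 1.02 / 2363 = 0.0004316 mM.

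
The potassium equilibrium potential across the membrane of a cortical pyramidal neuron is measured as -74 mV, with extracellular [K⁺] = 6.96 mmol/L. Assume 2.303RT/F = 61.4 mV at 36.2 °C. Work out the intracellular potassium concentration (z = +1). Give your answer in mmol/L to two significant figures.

Nernst: E = (61.4/1) · log₁₀([out]/[in]), so log₁₀([out]/[in]) = -74.0 × 1 / 61.4 = -1.2052.
[out]/[in] = 10^(-1.2052) = 0.06234.
[in] = 6.96 / 0.06234 = 111.6 mmol/L.

110 mmol/L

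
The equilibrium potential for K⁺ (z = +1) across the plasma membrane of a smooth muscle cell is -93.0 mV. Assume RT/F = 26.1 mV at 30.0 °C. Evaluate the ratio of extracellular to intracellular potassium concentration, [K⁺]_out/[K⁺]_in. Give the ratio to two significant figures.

0.028

ln([out]/[in]) = E·z/(26.1) = -93.0 × 1 / 26.1 = -3.5632
[out]/[in] = e^(-3.5632) = 0.02835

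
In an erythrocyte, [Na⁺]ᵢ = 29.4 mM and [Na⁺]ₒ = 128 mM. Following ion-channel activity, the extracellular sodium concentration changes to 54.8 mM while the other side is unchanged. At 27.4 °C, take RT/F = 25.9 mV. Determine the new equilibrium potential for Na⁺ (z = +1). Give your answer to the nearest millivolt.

After the shift: [Na⁺]_out = 54.8, [Na⁺]_in = 29.4 mM.
E_new = (25.9/1)·ln(54.8/29.4) = 25.90 · (0.6227) = 16.13 mV

16 mV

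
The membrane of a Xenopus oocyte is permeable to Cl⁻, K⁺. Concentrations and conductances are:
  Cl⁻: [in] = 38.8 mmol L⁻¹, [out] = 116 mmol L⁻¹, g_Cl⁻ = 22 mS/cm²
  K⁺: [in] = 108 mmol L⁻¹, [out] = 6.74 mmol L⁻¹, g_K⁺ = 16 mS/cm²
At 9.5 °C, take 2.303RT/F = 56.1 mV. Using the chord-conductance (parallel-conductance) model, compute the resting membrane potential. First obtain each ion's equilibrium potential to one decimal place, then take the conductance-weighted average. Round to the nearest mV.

-44 mV

E_Cl⁻ = (56.1/-1)·log₁₀(116/38.8) = -26.7 mV
E_K⁺ = (56.1/1)·log₁₀(6.74/108) = -67.6 mV
Vm = (Σ gᵢEᵢ)/(Σ gᵢ) = (22·-26.7 + 16·-67.6) / (22 + 16)
= -1669.00 / 38 = -43.92 mV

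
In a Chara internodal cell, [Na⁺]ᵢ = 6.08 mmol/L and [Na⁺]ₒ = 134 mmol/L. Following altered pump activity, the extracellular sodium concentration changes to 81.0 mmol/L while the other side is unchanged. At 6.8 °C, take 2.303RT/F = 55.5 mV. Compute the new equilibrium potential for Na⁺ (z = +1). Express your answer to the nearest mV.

62 mV

After the shift: [Na⁺]_out = 81.0, [Na⁺]_in = 6.08 mmol/L.
E_new = (55.5/1)·log₁₀(81.0/6.08) = 55.50 · (1.1246) = 62.41 mV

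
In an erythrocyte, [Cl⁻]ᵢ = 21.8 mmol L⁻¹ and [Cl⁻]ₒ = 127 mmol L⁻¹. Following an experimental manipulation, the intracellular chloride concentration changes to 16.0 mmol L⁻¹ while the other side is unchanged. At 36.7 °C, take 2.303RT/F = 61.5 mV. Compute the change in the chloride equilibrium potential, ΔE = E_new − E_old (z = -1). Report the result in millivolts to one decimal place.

-8.3 mV

E_old = (61.5/-1)·log₁₀(127/21.8) = -47.07 mV
E_new = (61.5/-1)·log₁₀(127/16.0) = -55.33 mV
ΔE = -55.33 − (-47.07) = -8.26 mV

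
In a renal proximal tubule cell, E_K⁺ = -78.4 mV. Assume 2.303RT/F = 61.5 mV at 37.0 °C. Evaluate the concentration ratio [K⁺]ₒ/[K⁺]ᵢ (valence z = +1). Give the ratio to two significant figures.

0.053

log₁₀([out]/[in]) = E·z/(61.5) = -78.4 × 1 / 61.5 = -1.2748
[out]/[in] = 10^(-1.2748) = 0.05311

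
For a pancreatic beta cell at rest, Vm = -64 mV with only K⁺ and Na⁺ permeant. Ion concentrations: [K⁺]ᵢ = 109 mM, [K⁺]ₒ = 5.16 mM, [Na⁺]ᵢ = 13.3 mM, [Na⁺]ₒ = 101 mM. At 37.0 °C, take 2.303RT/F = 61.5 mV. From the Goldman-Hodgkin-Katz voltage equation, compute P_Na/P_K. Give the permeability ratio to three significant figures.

Let α = P_Na/P_K. GHK: Vm = 61.5·log₁₀[(Kₒ + α·Naₒ)/(Kᵢ + α·Naᵢ)].
10^(Vm/61.5) = 10^(-64.0/61.5) = 0.091065
So 0.091065·(Kᵢ + α·Naᵢ) = Kₒ + α·Naₒ → α = (0.091065·109.0 − 5.16) / (101.0 − 0.091065·13.3)
α = (9.926 − 5.16) / (101.0 − 1.211) = 4.766/99.79 = 0.04776

0.0478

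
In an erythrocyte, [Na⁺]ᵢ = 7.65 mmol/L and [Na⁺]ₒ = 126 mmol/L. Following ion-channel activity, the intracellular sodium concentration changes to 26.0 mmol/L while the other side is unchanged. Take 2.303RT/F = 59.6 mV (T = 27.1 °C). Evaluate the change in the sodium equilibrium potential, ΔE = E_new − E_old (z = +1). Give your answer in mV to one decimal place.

E_old = (59.6/1)·log₁₀(126/7.65) = 72.52 mV
E_new = (59.6/1)·log₁₀(126/26.0) = 40.85 mV
ΔE = 40.85 − (72.52) = -31.67 mV

-31.7 mV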